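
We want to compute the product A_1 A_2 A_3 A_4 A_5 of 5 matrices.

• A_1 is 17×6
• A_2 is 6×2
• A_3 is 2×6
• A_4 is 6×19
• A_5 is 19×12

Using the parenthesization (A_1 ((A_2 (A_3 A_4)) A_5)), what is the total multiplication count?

3048

(A_3 A_4): 2×6 by 6×19 → 2×19, cost 2·6·19 = 228
(A_2 (A_3 A_4)): 6×2 by 2×19 → 6×19, cost 6·2·19 = 228; cumulative 456
((A_2 (A_3 A_4)) A_5): 6×19 by 19×12 → 6×12, cost 6·19·12 = 1368; cumulative 1824
(A_1 ((A_2 (A_3 A_4)) A_5)): 17×6 by 6×12 → 17×12, cost 17·6·12 = 1224; cumulative 3048
Total: 3048 scalar multiplications.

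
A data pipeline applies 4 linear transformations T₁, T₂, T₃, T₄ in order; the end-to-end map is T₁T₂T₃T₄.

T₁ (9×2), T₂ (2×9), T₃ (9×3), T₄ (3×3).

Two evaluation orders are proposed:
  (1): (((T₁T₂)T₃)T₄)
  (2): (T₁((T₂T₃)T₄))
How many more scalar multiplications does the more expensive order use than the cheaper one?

Order (1) = (((T₁T₂)T₃)T₄): (T₁T₂): 9×2 by 2×9 → 9×9, cost 9·2·9 = 162; ((T₁T₂)T₃): 9×9 by 9×3 → 9×3, cost 9·9·3 = 243; cumulative 405; (((T₁T₂)T₃)T₄): 9×3 by 3×3 → 9×3, cost 9·3·3 = 81; cumulative 486. Total 486.
Order (2) = (T₁((T₂T₃)T₄)): (T₂T₃): 2×9 by 9×3 → 2×3, cost 2·9·3 = 54; ((T₂T₃)T₄): 2×3 by 3×3 → 2×3, cost 2·3·3 = 18; cumulative 72; (T₁((T₂T₃)T₄)): 9×2 by 2×3 → 9×3, cost 9·2·3 = 54; cumulative 126. Total 126.
Difference: |486 − 126| = 360.

360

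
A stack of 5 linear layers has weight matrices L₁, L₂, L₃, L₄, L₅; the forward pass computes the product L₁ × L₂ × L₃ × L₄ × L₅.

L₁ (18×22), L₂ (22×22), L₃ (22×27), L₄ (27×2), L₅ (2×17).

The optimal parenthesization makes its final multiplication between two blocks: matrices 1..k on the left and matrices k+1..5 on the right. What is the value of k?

Adjacent pairs: L₁L₂ = 18·22·22 = 8712; L₂L₃ = 22·22·27 = 13068; L₃L₄ = 22·27·2 = 1188; L₄L₅ = 27·2·17 = 918.
Length 3: L₁..L₃: k=1: 0+13068+18·22·27=23760; k=2: 8712+0+18·22·27=19404 → min 19404 | L₂..L₄: k=2: 0+1188+22·22·2=2156; k=3: 13068+0+22·27·2=14256 → min 2156 | L₃..L₅: k=3: 0+918+22·27·17=11016; k=4: 1188+0+22·2·17=1936 → min 1936.
Length 4: L₁..L₄: k=1: 0+2156+18·22·2=2948; k=2: 8712+1188+18·22·2=10692; k=3: 19404+0+18·27·2=20376 → min 2948 | L₂..L₅: k=2: 0+1936+22·22·17=10164; k=3: 13068+918+22·27·17=24084; k=4: 2156+0+22·2·17=2904 → min 2904.
Top-level splits: k=1: (L₁..L₁)·(L₂..L₅) → 0+2904+18·22·17 = 9636; k=2: (L₁..L₂)·(L₃..L₅) → 8712+1936+18·22·17 = 17380; k=3: (L₁..L₃)·(L₄..L₅) → 19404+918+18·27·17 = 28584; k=4: (L₁..L₄)·(L₅..L₅) → 2948+0+18·2·17 = 3560.
Best split is after L₄, i.e. k = 4.

4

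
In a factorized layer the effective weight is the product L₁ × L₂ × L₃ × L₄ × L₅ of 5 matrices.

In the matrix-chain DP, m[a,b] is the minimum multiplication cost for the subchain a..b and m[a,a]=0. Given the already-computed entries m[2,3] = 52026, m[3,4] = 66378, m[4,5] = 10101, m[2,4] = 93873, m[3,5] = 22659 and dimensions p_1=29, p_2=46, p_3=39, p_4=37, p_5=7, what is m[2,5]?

m[2,5] = min over k∈[2,4] of m[2,k]+m[k+1,5]+p_{1}·p_k·p_{5}.
k=2: 0 + 22659 + 29·46·7 = 31997; k=3: 52026 + 10101 + 29·39·7 = 70044; k=4: 93873 + 0 + 29·37·7 = 101384.
Minimum: 31997 at k=2.

31997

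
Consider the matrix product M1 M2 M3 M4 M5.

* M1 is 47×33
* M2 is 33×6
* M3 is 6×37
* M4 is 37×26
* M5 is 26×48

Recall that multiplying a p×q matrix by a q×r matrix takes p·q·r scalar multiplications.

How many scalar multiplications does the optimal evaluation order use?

Adjacent pairs: M1M2 = 47·33·6 = 9306; M2M3 = 33·6·37 = 7326; M3M4 = 6·37·26 = 5772; M4M5 = 37·26·48 = 46176.
Length 3: M1..M3: k=1: 0+7326+47·33·37=64713; k=2: 9306+0+47·6·37=19740 → min 19740 | M2..M4: k=2: 0+5772+33·6·26=10920; k=3: 7326+0+33·37·26=39072 → min 10920 | M3..M5: k=3: 0+46176+6·37·48=56832; k=4: 5772+0+6·26·48=13260 → min 13260.
Length 4: M1..M4: k=1: 0+10920+47·33·26=51246; k=2: 9306+5772+47·6·26=22410; k=3: 19740+0+47·37·26=64954 → min 22410 | M2..M5: k=2: 0+13260+33·6·48=22764; k=3: 7326+46176+33·37·48=112110; k=4: 10920+0+33·26·48=52104 → min 22764.
Length 5: M1..M5: k=1: 0+22764+47·33·48=97212; k=2: 9306+13260+47·6·48=36102; k=3: 19740+46176+47·37·48=149388; k=4: 22410+0+47·26·48=81066 → min 36102.
Optimal order: ((M1 M2) ((M3 M4) M5)) with cost 36102.

36102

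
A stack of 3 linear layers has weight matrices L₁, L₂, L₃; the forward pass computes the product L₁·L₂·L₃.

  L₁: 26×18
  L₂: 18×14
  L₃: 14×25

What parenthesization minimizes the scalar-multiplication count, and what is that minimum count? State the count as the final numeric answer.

15652

(L₁·(L₂·L₃)): cost 18000.
((L₁·L₂)·L₃): cost 15652.
Optimal: ((L₁·L₂)·L₃) with cost 15652.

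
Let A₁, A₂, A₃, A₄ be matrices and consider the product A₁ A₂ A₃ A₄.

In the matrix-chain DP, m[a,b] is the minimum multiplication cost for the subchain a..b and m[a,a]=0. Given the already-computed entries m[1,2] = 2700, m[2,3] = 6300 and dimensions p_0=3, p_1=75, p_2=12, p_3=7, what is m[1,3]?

m[1,3] = min over k∈[1,2] of m[1,k]+m[k+1,3]+p_{0}·p_k·p_{3}.
k=1: 0 + 6300 + 3·75·7 = 7875; k=2: 2700 + 0 + 3·12·7 = 2952.
Minimum: 2952 at k=2.

2952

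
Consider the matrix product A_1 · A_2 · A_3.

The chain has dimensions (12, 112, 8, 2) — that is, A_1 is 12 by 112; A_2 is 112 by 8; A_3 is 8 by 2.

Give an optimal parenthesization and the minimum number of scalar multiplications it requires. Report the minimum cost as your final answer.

4480

(A_1 · (A_2 · A_3)): cost 4480.
((A_1 · A_2) · A_3): cost 10944.
Optimal: (A_1 · (A_2 · A_3)) with cost 4480.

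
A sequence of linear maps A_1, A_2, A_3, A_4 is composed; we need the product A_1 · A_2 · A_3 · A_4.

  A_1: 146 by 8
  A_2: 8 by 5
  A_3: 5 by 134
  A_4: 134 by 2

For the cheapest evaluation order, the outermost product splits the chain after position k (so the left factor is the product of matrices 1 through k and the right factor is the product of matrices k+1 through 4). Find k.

1

Adjacent pairs: A_1A_2 = 146·8·5 = 5840; A_2A_3 = 8·5·134 = 5360; A_3A_4 = 5·134·2 = 1340.
Length 3: A_1..A_3: k=1: 0+5360+146·8·134=161872; k=2: 5840+0+146·5·134=103660 → min 103660 | A_2..A_4: k=2: 0+1340+8·5·2=1420; k=3: 5360+0+8·134·2=7504 → min 1420.
Top-level splits: k=1: (A_1..A_1)·(A_2..A_4) → 0+1420+146·8·2 = 3756; k=2: (A_1..A_2)·(A_3..A_4) → 5840+1340+146·5·2 = 8640; k=3: (A_1..A_3)·(A_4..A_4) → 103660+0+146·134·2 = 142788.
Best split is after A_1, i.e. k = 1.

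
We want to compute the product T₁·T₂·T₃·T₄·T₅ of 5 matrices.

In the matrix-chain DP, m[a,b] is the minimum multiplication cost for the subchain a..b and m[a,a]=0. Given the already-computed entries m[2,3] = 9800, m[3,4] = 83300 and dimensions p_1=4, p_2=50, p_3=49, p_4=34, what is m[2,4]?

16464

m[2,4] = min over k∈[2,3] of m[2,k]+m[k+1,4]+p_{1}·p_k·p_{4}.
k=2: 0 + 83300 + 4·50·34 = 90100; k=3: 9800 + 0 + 4·49·34 = 16464.
Minimum: 16464 at k=3.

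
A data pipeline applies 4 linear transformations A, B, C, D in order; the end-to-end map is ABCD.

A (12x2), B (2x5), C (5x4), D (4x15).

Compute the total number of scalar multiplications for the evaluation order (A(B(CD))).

(CD): 5×4 by 4×15 → 5×15, cost 5·4·15 = 300
(B(CD)): 2×5 by 5×15 → 2×15, cost 2·5·15 = 150; cumulative 450
(A(B(CD))): 12×2 by 2×15 → 12×15, cost 12·2·15 = 360; cumulative 810
Total: 810 scalar multiplications.

810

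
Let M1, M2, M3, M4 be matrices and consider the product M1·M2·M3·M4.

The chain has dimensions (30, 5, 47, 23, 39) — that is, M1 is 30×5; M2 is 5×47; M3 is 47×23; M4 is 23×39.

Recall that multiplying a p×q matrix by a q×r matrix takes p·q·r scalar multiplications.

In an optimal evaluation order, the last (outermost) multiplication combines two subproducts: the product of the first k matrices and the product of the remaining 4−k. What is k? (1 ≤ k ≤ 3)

Adjacent pairs: M1M2 = 30·5·47 = 7050; M2M3 = 5·47·23 = 5405; M3M4 = 47·23·39 = 42159.
Length 3: M1..M3: k=1: 0+5405+30·5·23=8855; k=2: 7050+0+30·47·23=39480 → min 8855 | M2..M4: k=2: 0+42159+5·47·39=51324; k=3: 5405+0+5·23·39=9890 → min 9890.
Top-level splits: k=1: (M1..M1)·(M2..M4) → 0+9890+30·5·39 = 15740; k=2: (M1..M2)·(M3..M4) → 7050+42159+30·47·39 = 104199; k=3: (M1..M3)·(M4..M4) → 8855+0+30·23·39 = 35765.
Best split is after M1, i.e. k = 1.

1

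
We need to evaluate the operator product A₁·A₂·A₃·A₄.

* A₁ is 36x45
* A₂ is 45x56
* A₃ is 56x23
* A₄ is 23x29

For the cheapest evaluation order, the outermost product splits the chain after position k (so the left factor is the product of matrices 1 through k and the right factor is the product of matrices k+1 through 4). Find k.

3

Adjacent pairs: A₁A₂ = 36·45·56 = 90720; A₂A₃ = 45·56·23 = 57960; A₃A₄ = 56·23·29 = 37352.
Length 3: A₁..A₃: k=1: 0+57960+36·45·23=95220; k=2: 90720+0+36·56·23=137088 → min 95220 | A₂..A₄: k=2: 0+37352+45·56·29=110432; k=3: 57960+0+45·23·29=87975 → min 87975.
Top-level splits: k=1: (A₁..A₁)·(A₂..A₄) → 0+87975+36·45·29 = 134955; k=2: (A₁..A₂)·(A₃..A₄) → 90720+37352+36·56·29 = 186536; k=3: (A₁..A₃)·(A₄..A₄) → 95220+0+36·23·29 = 119232.
Best split is after A₃, i.e. k = 3.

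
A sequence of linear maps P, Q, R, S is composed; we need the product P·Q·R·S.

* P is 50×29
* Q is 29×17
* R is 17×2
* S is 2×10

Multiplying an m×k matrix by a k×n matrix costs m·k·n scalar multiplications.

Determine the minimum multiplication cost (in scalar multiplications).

Adjacent pairs: PQ = 50·29·17 = 24650; QR = 29·17·2 = 986; RS = 17·2·10 = 340.
Length 3: P..R: k=1: 0+986+50·29·2=3886; k=2: 24650+0+50·17·2=26350 → min 3886 | Q..S: k=2: 0+340+29·17·10=5270; k=3: 986+0+29·2·10=1566 → min 1566.
Length 4: P..S: k=1: 0+1566+50·29·10=16066; k=2: 24650+340+50·17·10=33490; k=3: 3886+0+50·2·10=4886 → min 4886.
Optimal order: ((P·(Q·R))·S) with cost 4886.

4886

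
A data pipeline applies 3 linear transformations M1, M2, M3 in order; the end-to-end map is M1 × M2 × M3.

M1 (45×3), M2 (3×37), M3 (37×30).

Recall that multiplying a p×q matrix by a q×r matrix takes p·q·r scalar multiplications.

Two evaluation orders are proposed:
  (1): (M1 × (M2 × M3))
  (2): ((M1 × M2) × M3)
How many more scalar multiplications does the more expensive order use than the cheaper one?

Order (1) = (M1 × (M2 × M3)): (M2 × M3): 3×37 by 37×30 → 3×30, cost 3·37·30 = 3330; (M1 × (M2 × M3)): 45×3 by 3×30 → 45×30, cost 45·3·30 = 4050; cumulative 7380. Total 7380.
Order (2) = ((M1 × M2) × M3): (M1 × M2): 45×3 by 3×37 → 45×37, cost 45·3·37 = 4995; ((M1 × M2) × M3): 45×37 by 37×30 → 45×30, cost 45·37·30 = 49950; cumulative 54945. Total 54945.
Difference: |7380 − 54945| = 47565.

47565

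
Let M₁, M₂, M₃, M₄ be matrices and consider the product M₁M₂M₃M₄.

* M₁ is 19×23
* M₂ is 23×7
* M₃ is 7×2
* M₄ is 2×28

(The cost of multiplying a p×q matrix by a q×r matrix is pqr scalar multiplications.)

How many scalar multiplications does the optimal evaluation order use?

Adjacent pairs: M₁M₂ = 19·23·7 = 3059; M₂M₃ = 23·7·2 = 322; M₃M₄ = 7·2·28 = 392.
Length 3: M₁..M₃: k=1: 0+322+19·23·2=1196; k=2: 3059+0+19·7·2=3325 → min 1196 | M₂..M₄: k=2: 0+392+23·7·28=4900; k=3: 322+0+23·2·28=1610 → min 1610.
Length 4: M₁..M₄: k=1: 0+1610+19·23·28=13846; k=2: 3059+392+19·7·28=7175; k=3: 1196+0+19·2·28=2260 → min 2260.
Optimal order: ((M₁(M₂M₃))M₄) with cost 2260.

2260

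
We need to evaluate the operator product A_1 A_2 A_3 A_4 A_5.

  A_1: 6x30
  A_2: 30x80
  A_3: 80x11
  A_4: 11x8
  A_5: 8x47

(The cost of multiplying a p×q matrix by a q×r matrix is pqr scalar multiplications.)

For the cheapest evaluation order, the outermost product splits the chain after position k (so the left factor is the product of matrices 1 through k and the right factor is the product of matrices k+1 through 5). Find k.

Adjacent pairs: A_1A_2 = 6·30·80 = 14400; A_2A_3 = 30·80·11 = 26400; A_3A_4 = 80·11·8 = 7040; A_4A_5 = 11·8·47 = 4136.
Length 3: A_1..A_3: k=1: 0+26400+6·30·11=28380; k=2: 14400+0+6·80·11=19680 → min 19680 | A_2..A_4: k=2: 0+7040+30·80·8=26240; k=3: 26400+0+30·11·8=29040 → min 26240 | A_3..A_5: k=3: 0+4136+80·11·47=45496; k=4: 7040+0+80·8·47=37120 → min 37120.
Length 4: A_1..A_4: k=1: 0+26240+6·30·8=27680; k=2: 14400+7040+6·80·8=25280; k=3: 19680+0+6·11·8=20208 → min 20208 | A_2..A_5: k=2: 0+37120+30·80·47=149920; k=3: 26400+4136+30·11·47=46046; k=4: 26240+0+30·8·47=37520 → min 37520.
Top-level splits: k=1: (A_1..A_1)·(A_2..A_5) → 0+37520+6·30·47 = 45980; k=2: (A_1..A_2)·(A_3..A_5) → 14400+37120+6·80·47 = 74080; k=3: (A_1..A_3)·(A_4..A_5) → 19680+4136+6·11·47 = 26918; k=4: (A_1..A_4)·(A_5..A_5) → 20208+0+6·8·47 = 22464.
Best split is after A_4, i.e. k = 4.

4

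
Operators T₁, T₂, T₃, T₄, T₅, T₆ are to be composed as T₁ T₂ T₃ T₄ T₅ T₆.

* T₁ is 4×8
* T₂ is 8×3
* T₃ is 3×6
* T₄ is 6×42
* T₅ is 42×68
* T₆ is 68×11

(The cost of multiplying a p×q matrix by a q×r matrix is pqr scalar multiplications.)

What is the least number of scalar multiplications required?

Adjacent pairs: T₁T₂ = 4·8·3 = 96; T₂T₃ = 8·3·6 = 144; T₃T₄ = 3·6·42 = 756; T₄T₅ = 6·42·68 = 17136; T₅T₆ = 42·68·11 = 31416.
Length 3: T₁..T₃: k=1: 0+144+4·8·6=336; k=2: 96+0+4·3·6=168 → min 168 | T₂..T₄: k=2: 0+756+8·3·42=1764; k=3: 144+0+8·6·42=2160 → min 1764 | T₃..T₅: k=3: 0+17136+3·6·68=18360; k=4: 756+0+3·42·68=9324 → min 9324 | T₄..T₆: k=4: 0+31416+6·42·11=34188; k=5: 17136+0+6·68·11=21624 → min 21624.
Length 4: T₁..T₄: k=1: 0+1764+4·8·42=3108; k=2: 96+756+4·3·42=1356; k=3: 168+0+4·6·42=1176 → min 1176 | T₂..T₅: k=2: 0+9324+8·3·68=10956; k=3: 144+17136+8·6·68=20544; k=4: 1764+0+8·42·68=24612 → min 10956 | T₃..T₆: k=3: 0+21624+3·6·11=21822; k=4: 756+31416+3·42·11=33558; k=5: 9324+0+3·68·11=11568 → min 11568.
Length 5: T₁..T₅: k=1: 0+10956+4·8·68=13132; k=2: 96+9324+4·3·68=10236; k=3: 168+17136+4·6·68=18936; k=4: 1176+0+4·42·68=12600 → min 10236 | T₂..T₆: k=2: 0+11568+8·3·11=11832; k=3: 144+21624+8·6·11=22296; k=4: 1764+31416+8·42·11=36876; k=5: 10956+0+8·68·11=16940 → min 11832.
Length 6: T₁..T₆: k=1: 0+11832+4·8·11=12184; k=2: 96+11568+4·3·11=11796; k=3: 168+21624+4·6·11=22056; k=4: 1176+31416+4·42·11=34440; k=5: 10236+0+4·68·11=13228 → min 11796.
Optimal order: ((T₁ T₂) (((T₃ T₄) T₅) T₆)) with cost 11796.

11796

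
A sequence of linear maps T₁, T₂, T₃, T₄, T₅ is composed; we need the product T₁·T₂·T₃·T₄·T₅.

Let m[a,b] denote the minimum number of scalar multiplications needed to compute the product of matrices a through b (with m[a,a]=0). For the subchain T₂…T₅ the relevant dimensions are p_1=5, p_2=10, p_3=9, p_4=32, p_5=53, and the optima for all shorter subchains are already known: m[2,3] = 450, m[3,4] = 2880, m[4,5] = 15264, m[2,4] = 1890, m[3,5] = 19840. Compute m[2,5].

m[2,5] = min over k∈[2,4] of m[2,k]+m[k+1,5]+p_{1}·p_k·p_{5}.
k=2: 0 + 19840 + 5·10·53 = 22490; k=3: 450 + 15264 + 5·9·53 = 18099; k=4: 1890 + 0 + 5·32·53 = 10370.
Minimum: 10370 at k=4.

10370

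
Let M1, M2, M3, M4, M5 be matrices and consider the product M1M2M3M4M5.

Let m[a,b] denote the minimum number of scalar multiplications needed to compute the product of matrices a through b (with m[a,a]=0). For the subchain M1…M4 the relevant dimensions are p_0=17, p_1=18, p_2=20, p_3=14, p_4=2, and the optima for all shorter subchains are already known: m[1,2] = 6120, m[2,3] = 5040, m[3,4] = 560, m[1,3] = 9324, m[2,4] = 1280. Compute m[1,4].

1892

m[1,4] = min over k∈[1,3] of m[1,k]+m[k+1,4]+p_{0}·p_k·p_{4}.
k=1: 0 + 1280 + 17·18·2 = 1892; k=2: 6120 + 560 + 17·20·2 = 7360; k=3: 9324 + 0 + 17·14·2 = 9800.
Minimum: 1892 at k=1.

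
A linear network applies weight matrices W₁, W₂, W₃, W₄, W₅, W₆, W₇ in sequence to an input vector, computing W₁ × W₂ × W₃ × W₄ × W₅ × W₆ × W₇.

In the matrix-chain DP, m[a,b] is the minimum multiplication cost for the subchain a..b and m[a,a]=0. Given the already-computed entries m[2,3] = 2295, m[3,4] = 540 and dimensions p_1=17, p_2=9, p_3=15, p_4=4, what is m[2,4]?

1152

m[2,4] = min over k∈[2,3] of m[2,k]+m[k+1,4]+p_{1}·p_k·p_{4}.
k=2: 0 + 540 + 17·9·4 = 1152; k=3: 2295 + 0 + 17·15·4 = 3315.
Minimum: 1152 at k=2.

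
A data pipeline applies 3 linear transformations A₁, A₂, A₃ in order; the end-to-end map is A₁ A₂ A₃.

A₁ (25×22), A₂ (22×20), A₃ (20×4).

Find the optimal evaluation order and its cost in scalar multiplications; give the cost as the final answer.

(A₁ (A₂ A₃)): cost 3960.
((A₁ A₂) A₃): cost 13000.
Optimal: (A₁ (A₂ A₃)) with cost 3960.

3960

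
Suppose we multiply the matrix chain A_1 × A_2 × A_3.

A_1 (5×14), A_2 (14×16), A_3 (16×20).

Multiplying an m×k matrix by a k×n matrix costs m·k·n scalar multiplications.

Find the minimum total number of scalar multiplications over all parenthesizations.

Order (A_1 × (A_2 × A_3)): (A_2 × A_3): 14×16 by 16×20 → 14×20, cost 14·16·20 = 4480; (A_1 × (A_2 × A_3)): 5×14 by 14×20 → 5×20, cost 5·14·20 = 1400; cumulative 5880. Total 5880.
Order ((A_1 × A_2) × A_3): (A_1 × A_2): 5×14 by 14×16 → 5×16, cost 5·14·16 = 1120; ((A_1 × A_2) × A_3): 5×16 by 16×20 → 5×20, cost 5·16·20 = 1600; cumulative 2720. Total 2720.
Minimum: 2720.

2720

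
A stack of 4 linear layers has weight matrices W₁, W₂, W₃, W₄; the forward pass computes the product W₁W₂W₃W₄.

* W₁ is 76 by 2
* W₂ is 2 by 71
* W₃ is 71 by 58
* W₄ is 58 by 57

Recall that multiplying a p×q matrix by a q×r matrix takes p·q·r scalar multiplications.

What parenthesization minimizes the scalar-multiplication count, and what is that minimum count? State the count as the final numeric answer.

23512

Adjacent pairs: W₁W₂ = 76·2·71 = 10792; W₂W₃ = 2·71·58 = 8236; W₃W₄ = 71·58·57 = 234726.
Length 3: W₁..W₃: k=1: 0+8236+76·2·58=17052; k=2: 10792+0+76·71·58=323760 → min 17052 | W₂..W₄: k=2: 0+234726+2·71·57=242820; k=3: 8236+0+2·58·57=14848 → min 14848.
Length 4: W₁..W₄: k=1: 0+14848+76·2·57=23512; k=2: 10792+234726+76·71·57=553090; k=3: 17052+0+76·58·57=268308 → min 23512.
Optimal parenthesization: (W₁((W₂W₃)W₄)) with cost 23512.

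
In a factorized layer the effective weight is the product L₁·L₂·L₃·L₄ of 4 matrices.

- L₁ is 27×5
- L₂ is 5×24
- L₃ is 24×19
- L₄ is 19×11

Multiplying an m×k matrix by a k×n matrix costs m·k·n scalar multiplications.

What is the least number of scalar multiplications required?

4810

Adjacent pairs: L₁L₂ = 27·5·24 = 3240; L₂L₃ = 5·24·19 = 2280; L₃L₄ = 24·19·11 = 5016.
Length 3: L₁..L₃: k=1: 0+2280+27·5·19=4845; k=2: 3240+0+27·24·19=15552 → min 4845 | L₂..L₄: k=2: 0+5016+5·24·11=6336; k=3: 2280+0+5·19·11=3325 → min 3325.
Length 4: L₁..L₄: k=1: 0+3325+27·5·11=4810; k=2: 3240+5016+27·24·11=15384; k=3: 4845+0+27·19·11=10488 → min 4810.
Optimal order: (L₁·((L₂·L₃)·L₄)) with cost 4810.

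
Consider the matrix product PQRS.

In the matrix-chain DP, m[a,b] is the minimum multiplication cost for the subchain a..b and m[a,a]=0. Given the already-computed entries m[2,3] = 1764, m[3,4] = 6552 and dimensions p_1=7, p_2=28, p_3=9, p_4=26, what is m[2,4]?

3402

m[2,4] = min over k∈[2,3] of m[2,k]+m[k+1,4]+p_{1}·p_k·p_{4}.
k=2: 0 + 6552 + 7·28·26 = 11648; k=3: 1764 + 0 + 7·9·26 = 3402.
Minimum: 3402 at k=3.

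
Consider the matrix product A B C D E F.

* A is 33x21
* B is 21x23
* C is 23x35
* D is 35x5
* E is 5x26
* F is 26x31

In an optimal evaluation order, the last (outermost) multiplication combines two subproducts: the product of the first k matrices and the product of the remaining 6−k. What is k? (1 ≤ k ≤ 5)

4

Adjacent pairs: AB = 33·21·23 = 15939; BC = 21·23·35 = 16905; CD = 23·35·5 = 4025; DE = 35·5·26 = 4550; EF = 5·26·31 = 4030.
Length 3: A..C: k=1: 0+16905+33·21·35=41160; k=2: 15939+0+33·23·35=42504 → min 41160 | B..D: k=2: 0+4025+21·23·5=6440; k=3: 16905+0+21·35·5=20580 → min 6440 | C..E: k=3: 0+4550+23·35·26=25480; k=4: 4025+0+23·5·26=7015 → min 7015 | D..F: k=4: 0+4030+35·5·31=9455; k=5: 4550+0+35·26·31=32760 → min 9455.
Length 4: A..D: k=1: 0+6440+33·21·5=9905; k=2: 15939+4025+33·23·5=23759; k=3: 41160+0+33·35·5=46935 → min 9905 | B..E: k=2: 0+7015+21·23·26=19573; k=3: 16905+4550+21·35·26=40565; k=4: 6440+0+21·5·26=9170 → min 9170 | C..F: k=3: 0+9455+23·35·31=34410; k=4: 4025+4030+23·5·31=11620; k=5: 7015+0+23·26·31=25553 → min 11620.
Length 5: A..E: k=1: 0+9170+33·21·26=27188; k=2: 15939+7015+33·23·26=42688; k=3: 41160+4550+33·35·26=75740; k=4: 9905+0+33·5·26=14195 → min 14195 | B..F: k=2: 0+11620+21·23·31=26593; k=3: 16905+9455+21·35·31=49145; k=4: 6440+4030+21·5·31=13725; k=5: 9170+0+21·26·31=26096 → min 13725.
Top-level splits: k=1: (A..A)·(B..F) → 0+13725+33·21·31 = 35208; k=2: (A..B)·(C..F) → 15939+11620+33·23·31 = 51088; k=3: (A..C)·(D..F) → 41160+9455+33·35·31 = 86420; k=4: (A..D)·(E..F) → 9905+4030+33·5·31 = 19050; k=5: (A..E)·(F..F) → 14195+0+33·26·31 = 40793.
Best split is after D, i.e. k = 4.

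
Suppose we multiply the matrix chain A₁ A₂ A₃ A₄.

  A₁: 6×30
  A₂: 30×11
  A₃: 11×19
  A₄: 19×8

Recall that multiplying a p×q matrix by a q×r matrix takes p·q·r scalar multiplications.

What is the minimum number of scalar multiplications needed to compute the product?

Adjacent pairs: A₁A₂ = 6·30·11 = 1980; A₂A₃ = 30·11·19 = 6270; A₃A₄ = 11·19·8 = 1672.
Length 3: A₁..A₃: k=1: 0+6270+6·30·19=9690; k=2: 1980+0+6·11·19=3234 → min 3234 | A₂..A₄: k=2: 0+1672+30·11·8=4312; k=3: 6270+0+30·19·8=10830 → min 4312.
Length 4: A₁..A₄: k=1: 0+4312+6·30·8=5752; k=2: 1980+1672+6·11·8=4180; k=3: 3234+0+6·19·8=4146 → min 4146.
Optimal order: (((A₁ A₂) A₃) A₄) with cost 4146.

4146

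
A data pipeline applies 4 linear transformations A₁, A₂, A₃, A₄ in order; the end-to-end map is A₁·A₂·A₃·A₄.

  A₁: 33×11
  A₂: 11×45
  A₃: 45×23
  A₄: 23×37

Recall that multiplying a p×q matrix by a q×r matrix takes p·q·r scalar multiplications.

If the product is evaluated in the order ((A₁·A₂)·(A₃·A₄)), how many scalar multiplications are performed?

(A₁·A₂): 33×11 by 11×45 → 33×45, cost 33·11·45 = 16335
(A₃·A₄): 45×23 by 23×37 → 45×37, cost 45·23·37 = 38295
((A₁·A₂)·(A₃·A₄)): 33×45 by 45×37 → 33×37, cost 33·45·37 = 54945; cumulative 109575
Total: 109575 scalar multiplications.

109575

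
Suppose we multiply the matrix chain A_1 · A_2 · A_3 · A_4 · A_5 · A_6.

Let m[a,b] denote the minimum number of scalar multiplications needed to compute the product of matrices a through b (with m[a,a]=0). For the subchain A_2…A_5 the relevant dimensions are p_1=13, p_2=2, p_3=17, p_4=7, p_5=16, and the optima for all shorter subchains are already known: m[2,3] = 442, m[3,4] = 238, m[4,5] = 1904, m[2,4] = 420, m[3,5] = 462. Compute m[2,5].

m[2,5] = min over k∈[2,4] of m[2,k]+m[k+1,5]+p_{1}·p_k·p_{5}.
k=2: 0 + 462 + 13·2·16 = 878; k=3: 442 + 1904 + 13·17·16 = 5882; k=4: 420 + 0 + 13·7·16 = 1876.
Minimum: 878 at k=2.

878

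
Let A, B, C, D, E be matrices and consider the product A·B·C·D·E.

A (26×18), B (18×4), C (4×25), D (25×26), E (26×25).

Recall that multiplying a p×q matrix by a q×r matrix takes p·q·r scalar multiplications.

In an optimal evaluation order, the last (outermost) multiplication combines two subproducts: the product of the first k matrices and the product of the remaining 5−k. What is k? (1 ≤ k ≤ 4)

Adjacent pairs: AB = 26·18·4 = 1872; BC = 18·4·25 = 1800; CD = 4·25·26 = 2600; DE = 25·26·25 = 16250.
Length 3: A..C: k=1: 0+1800+26·18·25=13500; k=2: 1872+0+26·4·25=4472 → min 4472 | B..D: k=2: 0+2600+18·4·26=4472; k=3: 1800+0+18·25·26=13500 → min 4472 | C..E: k=3: 0+16250+4·25·25=18750; k=4: 2600+0+4·26·25=5200 → min 5200.
Length 4: A..D: k=1: 0+4472+26·18·26=16640; k=2: 1872+2600+26·4·26=7176; k=3: 4472+0+26·25·26=21372 → min 7176 | B..E: k=2: 0+5200+18·4·25=7000; k=3: 1800+16250+18·25·25=29300; k=4: 4472+0+18·26·25=16172 → min 7000.
Top-level splits: k=1: (A..A)·(B..E) → 0+7000+26·18·25 = 18700; k=2: (A..B)·(C..E) → 1872+5200+26·4·25 = 9672; k=3: (A..C)·(D..E) → 4472+16250+26·25·25 = 36972; k=4: (A..D)·(E..E) → 7176+0+26·26·25 = 24076.
Best split is after B, i.e. k = 2.

2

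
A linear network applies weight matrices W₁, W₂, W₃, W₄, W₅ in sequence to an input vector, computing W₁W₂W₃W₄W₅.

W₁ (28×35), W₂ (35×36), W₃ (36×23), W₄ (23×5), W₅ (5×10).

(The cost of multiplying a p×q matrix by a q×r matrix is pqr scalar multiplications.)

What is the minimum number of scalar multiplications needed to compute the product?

16740

Adjacent pairs: W₁W₂ = 28·35·36 = 35280; W₂W₃ = 35·36·23 = 28980; W₃W₄ = 36·23·5 = 4140; W₄W₅ = 23·5·10 = 1150.
Length 3: W₁..W₃: k=1: 0+28980+28·35·23=51520; k=2: 35280+0+28·36·23=58464 → min 51520 | W₂..W₄: k=2: 0+4140+35·36·5=10440; k=3: 28980+0+35·23·5=33005 → min 10440 | W₃..W₅: k=3: 0+1150+36·23·10=9430; k=4: 4140+0+36·5·10=5940 → min 5940.
Length 4: W₁..W₄: k=1: 0+10440+28·35·5=15340; k=2: 35280+4140+28·36·5=44460; k=3: 51520+0+28·23·5=54740 → min 15340 | W₂..W₅: k=2: 0+5940+35·36·10=18540; k=3: 28980+1150+35·23·10=38180; k=4: 10440+0+35·5·10=12190 → min 12190.
Length 5: W₁..W₅: k=1: 0+12190+28·35·10=21990; k=2: 35280+5940+28·36·10=51300; k=3: 51520+1150+28·23·10=59110; k=4: 15340+0+28·5·10=16740 → min 16740.
Optimal order: ((W₁(W₂(W₃W₄)))W₅) with cost 16740.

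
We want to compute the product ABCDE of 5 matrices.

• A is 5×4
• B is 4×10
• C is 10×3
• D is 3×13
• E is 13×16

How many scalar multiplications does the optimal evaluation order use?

1044

Adjacent pairs: AB = 5·4·10 = 200; BC = 4·10·3 = 120; CD = 10·3·13 = 390; DE = 3·13·16 = 624.
Length 3: A..C: k=1: 0+120+5·4·3=180; k=2: 200+0+5·10·3=350 → min 180 | B..D: k=2: 0+390+4·10·13=910; k=3: 120+0+4·3·13=276 → min 276 | C..E: k=3: 0+624+10·3·16=1104; k=4: 390+0+10·13·16=2470 → min 1104.
Length 4: A..D: k=1: 0+276+5·4·13=536; k=2: 200+390+5·10·13=1240; k=3: 180+0+5·3·13=375 → min 375 | B..E: k=2: 0+1104+4·10·16=1744; k=3: 120+624+4·3·16=936; k=4: 276+0+4·13·16=1108 → min 936.
Length 5: A..E: k=1: 0+936+5·4·16=1256; k=2: 200+1104+5·10·16=2104; k=3: 180+624+5·3·16=1044; k=4: 375+0+5·13·16=1415 → min 1044.
Optimal order: ((A(BC))(DE)) with cost 1044.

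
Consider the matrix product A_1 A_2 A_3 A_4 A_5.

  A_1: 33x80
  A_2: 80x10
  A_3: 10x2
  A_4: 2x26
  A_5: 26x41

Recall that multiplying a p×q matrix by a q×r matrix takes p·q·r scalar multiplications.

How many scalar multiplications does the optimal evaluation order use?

11718

Adjacent pairs: A_1A_2 = 33·80·10 = 26400; A_2A_3 = 80·10·2 = 1600; A_3A_4 = 10·2·26 = 520; A_4A_5 = 2·26·41 = 2132.
Length 3: A_1..A_3: k=1: 0+1600+33·80·2=6880; k=2: 26400+0+33·10·2=27060 → min 6880 | A_2..A_4: k=2: 0+520+80·10·26=21320; k=3: 1600+0+80·2·26=5760 → min 5760 | A_3..A_5: k=3: 0+2132+10·2·41=2952; k=4: 520+0+10·26·41=11180 → min 2952.
Length 4: A_1..A_4: k=1: 0+5760+33·80·26=74400; k=2: 26400+520+33·10·26=35500; k=3: 6880+0+33·2·26=8596 → min 8596 | A_2..A_5: k=2: 0+2952+80·10·41=35752; k=3: 1600+2132+80·2·41=10292; k=4: 5760+0+80·26·41=91040 → min 10292.
Length 5: A_1..A_5: k=1: 0+10292+33·80·41=118532; k=2: 26400+2952+33·10·41=42882; k=3: 6880+2132+33·2·41=11718; k=4: 8596+0+33·26·41=43774 → min 11718.
Optimal order: ((A_1 (A_2 A_3)) (A_4 A_5)) with cost 11718.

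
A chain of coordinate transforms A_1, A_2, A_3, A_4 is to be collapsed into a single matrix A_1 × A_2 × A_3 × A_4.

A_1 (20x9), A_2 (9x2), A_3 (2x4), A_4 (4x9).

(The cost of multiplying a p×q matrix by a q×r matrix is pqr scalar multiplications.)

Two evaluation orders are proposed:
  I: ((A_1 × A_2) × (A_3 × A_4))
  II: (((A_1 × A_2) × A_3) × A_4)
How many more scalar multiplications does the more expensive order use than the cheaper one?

Order I = ((A_1 × A_2) × (A_3 × A_4)): (A_1 × A_2): 20×9 by 9×2 → 20×2, cost 20·9·2 = 360; (A_3 × A_4): 2×4 by 4×9 → 2×9, cost 2·4·9 = 72; ((A_1 × A_2) × (A_3 × A_4)): 20×2 by 2×9 → 20×9, cost 20·2·9 = 360; cumulative 792. Total 792.
Order II = (((A_1 × A_2) × A_3) × A_4): (A_1 × A_2): 20×9 by 9×2 → 20×2, cost 20·9·2 = 360; ((A_1 × A_2) × A_3): 20×2 by 2×4 → 20×4, cost 20·2·4 = 160; cumulative 520; (((A_1 × A_2) × A_3) × A_4): 20×4 by 4×9 → 20×9, cost 20·4·9 = 720; cumulative 1240. Total 1240.
Difference: |792 − 1240| = 448.

448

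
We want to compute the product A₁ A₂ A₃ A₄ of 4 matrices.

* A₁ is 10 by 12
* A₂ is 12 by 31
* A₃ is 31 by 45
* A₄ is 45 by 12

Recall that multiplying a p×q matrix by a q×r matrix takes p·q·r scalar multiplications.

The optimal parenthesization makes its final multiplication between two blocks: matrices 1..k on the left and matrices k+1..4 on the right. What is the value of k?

Adjacent pairs: A₁A₂ = 10·12·31 = 3720; A₂A₃ = 12·31·45 = 16740; A₃A₄ = 31·45·12 = 16740.
Length 3: A₁..A₃: k=1: 0+16740+10·12·45=22140; k=2: 3720+0+10·31·45=17670 → min 17670 | A₂..A₄: k=2: 0+16740+12·31·12=21204; k=3: 16740+0+12·45·12=23220 → min 21204.
Top-level splits: k=1: (A₁..A₁)·(A₂..A₄) → 0+21204+10·12·12 = 22644; k=2: (A₁..A₂)·(A₃..A₄) → 3720+16740+10·31·12 = 24180; k=3: (A₁..A₃)·(A₄..A₄) → 17670+0+10·45·12 = 23070.
Best split is after A₁, i.e. k = 1.

1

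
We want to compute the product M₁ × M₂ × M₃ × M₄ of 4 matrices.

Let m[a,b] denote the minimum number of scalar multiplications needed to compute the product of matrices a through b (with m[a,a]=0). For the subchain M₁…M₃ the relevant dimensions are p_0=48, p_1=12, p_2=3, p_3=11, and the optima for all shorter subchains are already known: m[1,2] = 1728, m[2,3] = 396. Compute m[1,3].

m[1,3] = min over k∈[1,2] of m[1,k]+m[k+1,3]+p_{0}·p_k·p_{3}.
k=1: 0 + 396 + 48·12·11 = 6732; k=2: 1728 + 0 + 48·3·11 = 3312.
Minimum: 3312 at k=2.

3312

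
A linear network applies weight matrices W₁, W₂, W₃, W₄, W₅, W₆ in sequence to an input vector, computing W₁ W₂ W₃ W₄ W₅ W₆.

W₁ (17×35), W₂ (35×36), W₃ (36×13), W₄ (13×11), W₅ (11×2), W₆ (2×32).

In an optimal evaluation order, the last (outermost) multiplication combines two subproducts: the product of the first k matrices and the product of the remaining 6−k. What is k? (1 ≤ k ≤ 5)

Adjacent pairs: W₁W₂ = 17·35·36 = 21420; W₂W₃ = 35·36·13 = 16380; W₃W₄ = 36·13·11 = 5148; W₄W₅ = 13·11·2 = 286; W₅W₆ = 11·2·32 = 704.
Length 3: W₁..W₃: k=1: 0+16380+17·35·13=24115; k=2: 21420+0+17·36·13=29376 → min 24115 | W₂..W₄: k=2: 0+5148+35·36·11=19008; k=3: 16380+0+35·13·11=21385 → min 19008 | W₃..W₅: k=3: 0+286+36·13·2=1222; k=4: 5148+0+36·11·2=5940 → min 1222 | W₄..W₆: k=4: 0+704+13·11·32=5280; k=5: 286+0+13·2·32=1118 → min 1118.
Length 4: W₁..W₄: k=1: 0+19008+17·35·11=25553; k=2: 21420+5148+17·36·11=33300; k=3: 24115+0+17·13·11=26546 → min 25553 | W₂..W₅: k=2: 0+1222+35·36·2=3742; k=3: 16380+286+35·13·2=17576; k=4: 19008+0+35·11·2=19778 → min 3742 | W₃..W₆: k=3: 0+1118+36·13·32=16094; k=4: 5148+704+36·11·32=18524; k=5: 1222+0+36·2·32=3526 → min 3526.
Length 5: W₁..W₅: k=1: 0+3742+17·35·2=4932; k=2: 21420+1222+17·36·2=23866; k=3: 24115+286+17·13·2=24843; k=4: 25553+0+17·11·2=25927 → min 4932 | W₂..W₆: k=2: 0+3526+35·36·32=43846; k=3: 16380+1118+35·13·32=32058; k=4: 19008+704+35·11·32=32032; k=5: 3742+0+35·2·32=5982 → min 5982.
Top-level splits: k=1: (W₁..W₁)·(W₂..W₆) → 0+5982+17·35·32 = 25022; k=2: (W₁..W₂)·(W₃..W₆) → 21420+3526+17·36·32 = 44530; k=3: (W₁..W₃)·(W₄..W₆) → 24115+1118+17·13·32 = 32305; k=4: (W₁..W₄)·(W₅..W₆) → 25553+704+17·11·32 = 32241; k=5: (W₁..W₅)·(W₆..W₆) → 4932+0+17·2·32 = 6020.
Best split is after W₅, i.e. k = 5.

5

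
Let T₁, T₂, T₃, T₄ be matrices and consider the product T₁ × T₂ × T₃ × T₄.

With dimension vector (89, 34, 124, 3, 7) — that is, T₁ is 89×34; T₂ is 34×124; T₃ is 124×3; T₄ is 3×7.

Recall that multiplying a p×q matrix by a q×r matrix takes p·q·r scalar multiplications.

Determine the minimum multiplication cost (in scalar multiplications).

Adjacent pairs: T₁T₂ = 89·34·124 = 375224; T₂T₃ = 34·124·3 = 12648; T₃T₄ = 124·3·7 = 2604.
Length 3: T₁..T₃: k=1: 0+12648+89·34·3=21726; k=2: 375224+0+89·124·3=408332 → min 21726 | T₂..T₄: k=2: 0+2604+34·124·7=32116; k=3: 12648+0+34·3·7=13362 → min 13362.
Length 4: T₁..T₄: k=1: 0+13362+89·34·7=34544; k=2: 375224+2604+89·124·7=455080; k=3: 21726+0+89·3·7=23595 → min 23595.
Optimal order: ((T₁ × (T₂ × T₃)) × T₄) with cost 23595.

23595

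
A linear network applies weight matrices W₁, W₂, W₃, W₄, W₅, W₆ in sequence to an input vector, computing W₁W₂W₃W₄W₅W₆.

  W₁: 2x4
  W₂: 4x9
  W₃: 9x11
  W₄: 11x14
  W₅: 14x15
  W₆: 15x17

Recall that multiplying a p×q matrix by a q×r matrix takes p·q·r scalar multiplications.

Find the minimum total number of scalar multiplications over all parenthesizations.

Adjacent pairs: W₁W₂ = 2·4·9 = 72; W₂W₃ = 4·9·11 = 396; W₃W₄ = 9·11·14 = 1386; W₄W₅ = 11·14·15 = 2310; W₅W₆ = 14·15·17 = 3570.
Length 3: W₁..W₃: k=1: 0+396+2·4·11=484; k=2: 72+0+2·9·11=270 → min 270 | W₂..W₄: k=2: 0+1386+4·9·14=1890; k=3: 396+0+4·11·14=1012 → min 1012 | W₃..W₅: k=3: 0+2310+9·11·15=3795; k=4: 1386+0+9·14·15=3276 → min 3276 | W₄..W₆: k=4: 0+3570+11·14·17=6188; k=5: 2310+0+11·15·17=5115 → min 5115.
Length 4: W₁..W₄: k=1: 0+1012+2·4·14=1124; k=2: 72+1386+2·9·14=1710; k=3: 270+0+2·11·14=578 → min 578 | W₂..W₅: k=2: 0+3276+4·9·15=3816; k=3: 396+2310+4·11·15=3366; k=4: 1012+0+4·14·15=1852 → min 1852 | W₃..W₆: k=3: 0+5115+9·11·17=6798; k=4: 1386+3570+9·14·17=7098; k=5: 3276+0+9·15·17=5571 → min 5571.
Length 5: W₁..W₅: k=1: 0+1852+2·4·15=1972; k=2: 72+3276+2·9·15=3618; k=3: 270+2310+2·11·15=2910; k=4: 578+0+2·14·15=998 → min 998 | W₂..W₆: k=2: 0+5571+4·9·17=6183; k=3: 396+5115+4·11·17=6259; k=4: 1012+3570+4·14·17=5534; k=5: 1852+0+4·15·17=2872 → min 2872.
Length 6: W₁..W₆: k=1: 0+2872+2·4·17=3008; k=2: 72+5571+2·9·17=5949; k=3: 270+5115+2·11·17=5759; k=4: 578+3570+2·14·17=4624; k=5: 998+0+2·15·17=1508 → min 1508.
Optimal order: (((((W₁W₂)W₃)W₄)W₅)W₆) with cost 1508.

1508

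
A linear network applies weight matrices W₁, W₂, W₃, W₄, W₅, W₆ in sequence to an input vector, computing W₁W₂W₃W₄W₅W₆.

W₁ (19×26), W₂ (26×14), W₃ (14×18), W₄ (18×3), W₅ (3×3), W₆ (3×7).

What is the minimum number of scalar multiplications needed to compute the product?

3792

Adjacent pairs: W₁W₂ = 19·26·14 = 6916; W₂W₃ = 26·14·18 = 6552; W₃W₄ = 14·18·3 = 756; W₄W₅ = 18·3·3 = 162; W₅W₆ = 3·3·7 = 63.
Length 3: W₁..W₃: k=1: 0+6552+19·26·18=15444; k=2: 6916+0+19·14·18=11704 → min 11704 | W₂..W₄: k=2: 0+756+26·14·3=1848; k=3: 6552+0+26·18·3=7956 → min 1848 | W₃..W₅: k=3: 0+162+14·18·3=918; k=4: 756+0+14·3·3=882 → min 882 | W₄..W₆: k=4: 0+63+18·3·7=441; k=5: 162+0+18·3·7=540 → min 441.
Length 4: W₁..W₄: k=1: 0+1848+19·26·3=3330; k=2: 6916+756+19·14·3=8470; k=3: 11704+0+19·18·3=12730 → min 3330 | W₂..W₅: k=2: 0+882+26·14·3=1974; k=3: 6552+162+26·18·3=8118; k=4: 1848+0+26·3·3=2082 → min 1974 | W₃..W₆: k=3: 0+441+14·18·7=2205; k=4: 756+63+14·3·7=1113; k=5: 882+0+14·3·7=1176 → min 1113.
Length 5: W₁..W₅: k=1: 0+1974+19·26·3=3456; k=2: 6916+882+19·14·3=8596; k=3: 11704+162+19·18·3=12892; k=4: 3330+0+19·3·3=3501 → min 3456 | W₂..W₆: k=2: 0+1113+26·14·7=3661; k=3: 6552+441+26·18·7=10269; k=4: 1848+63+26·3·7=2457; k=5: 1974+0+26·3·7=2520 → min 2457.
Length 6: W₁..W₆: k=1: 0+2457+19·26·7=5915; k=2: 6916+1113+19·14·7=9891; k=3: 11704+441+19·18·7=14539; k=4: 3330+63+19·3·7=3792; k=5: 3456+0+19·3·7=3855 → min 3792.
Optimal order: ((W₁(W₂(W₃W₄)))(W₅W₆)) with cost 3792.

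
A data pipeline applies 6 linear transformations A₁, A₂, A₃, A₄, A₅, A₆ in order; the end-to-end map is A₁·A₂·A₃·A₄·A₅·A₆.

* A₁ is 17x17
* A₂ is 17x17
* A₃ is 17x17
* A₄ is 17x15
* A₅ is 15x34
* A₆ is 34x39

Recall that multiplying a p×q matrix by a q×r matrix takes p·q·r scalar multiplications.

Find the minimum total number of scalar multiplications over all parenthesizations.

42840

Adjacent pairs: A₁A₂ = 17·17·17 = 4913; A₂A₃ = 17·17·17 = 4913; A₃A₄ = 17·17·15 = 4335; A₄A₅ = 17·15·34 = 8670; A₅A₆ = 15·34·39 = 19890.
Length 3: A₁..A₃: k=1: 0+4913+17·17·17=9826; k=2: 4913+0+17·17·17=9826 → min 9826 | A₂..A₄: k=2: 0+4335+17·17·15=8670; k=3: 4913+0+17·17·15=9248 → min 8670 | A₃..A₅: k=3: 0+8670+17·17·34=18496; k=4: 4335+0+17·15·34=13005 → min 13005 | A₄..A₆: k=4: 0+19890+17·15·39=29835; k=5: 8670+0+17·34·39=31212 → min 29835.
Length 4: A₁..A₄: k=1: 0+8670+17·17·15=13005; k=2: 4913+4335+17·17·15=13583; k=3: 9826+0+17·17·15=14161 → min 13005 | A₂..A₅: k=2: 0+13005+17·17·34=22831; k=3: 4913+8670+17·17·34=23409; k=4: 8670+0+17·15·34=17340 → min 17340 | A₃..A₆: k=3: 0+29835+17·17·39=41106; k=4: 4335+19890+17·15·39=34170; k=5: 13005+0+17·34·39=35547 → min 34170.
Length 5: A₁..A₅: k=1: 0+17340+17·17·34=27166; k=2: 4913+13005+17·17·34=27744; k=3: 9826+8670+17·17·34=28322; k=4: 13005+0+17·15·34=21675 → min 21675 | A₂..A₆: k=2: 0+34170+17·17·39=45441; k=3: 4913+29835+17·17·39=46019; k=4: 8670+19890+17·15·39=38505; k=5: 17340+0+17·34·39=39882 → min 38505.
Length 6: A₁..A₆: k=1: 0+38505+17·17·39=49776; k=2: 4913+34170+17·17·39=50354; k=3: 9826+29835+17·17·39=50932; k=4: 13005+19890+17·15·39=42840; k=5: 21675+0+17·34·39=44217 → min 42840.
Optimal order: ((A₁·(A₂·(A₃·A₄)))·(A₅·A₆)) with cost 42840.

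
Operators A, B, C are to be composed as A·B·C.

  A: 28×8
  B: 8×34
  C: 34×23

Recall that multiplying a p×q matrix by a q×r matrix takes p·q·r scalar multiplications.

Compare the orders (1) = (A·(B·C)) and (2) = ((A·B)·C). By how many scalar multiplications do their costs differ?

18104

Order (1) = (A·(B·C)): (B·C): 8×34 by 34×23 → 8×23, cost 8·34·23 = 6256; (A·(B·C)): 28×8 by 8×23 → 28×23, cost 28·8·23 = 5152; cumulative 11408. Total 11408.
Order (2) = ((A·B)·C): (A·B): 28×8 by 8×34 → 28×34, cost 28·8·34 = 7616; ((A·B)·C): 28×34 by 34×23 → 28×23, cost 28·34·23 = 21896; cumulative 29512. Total 29512.
Difference: |11408 − 29512| = 18104.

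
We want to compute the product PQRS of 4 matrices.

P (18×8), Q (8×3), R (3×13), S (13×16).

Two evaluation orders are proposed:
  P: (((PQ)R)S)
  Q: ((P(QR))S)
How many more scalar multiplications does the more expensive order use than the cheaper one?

1050

Order P = (((PQ)R)S): (PQ): 18×8 by 8×3 → 18×3, cost 18·8·3 = 432; ((PQ)R): 18×3 by 3×13 → 18×13, cost 18·3·13 = 702; cumulative 1134; (((PQ)R)S): 18×13 by 13×16 → 18×16, cost 18·13·16 = 3744; cumulative 4878. Total 4878.
Order Q = ((P(QR))S): (QR): 8×3 by 3×13 → 8×13, cost 8·3·13 = 312; (P(QR)): 18×8 by 8×13 → 18×13, cost 18·8·13 = 1872; cumulative 2184; ((P(QR))S): 18×13 by 13×16 → 18×16, cost 18·13·16 = 3744; cumulative 5928. Total 5928.
Difference: |4878 − 5928| = 1050.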